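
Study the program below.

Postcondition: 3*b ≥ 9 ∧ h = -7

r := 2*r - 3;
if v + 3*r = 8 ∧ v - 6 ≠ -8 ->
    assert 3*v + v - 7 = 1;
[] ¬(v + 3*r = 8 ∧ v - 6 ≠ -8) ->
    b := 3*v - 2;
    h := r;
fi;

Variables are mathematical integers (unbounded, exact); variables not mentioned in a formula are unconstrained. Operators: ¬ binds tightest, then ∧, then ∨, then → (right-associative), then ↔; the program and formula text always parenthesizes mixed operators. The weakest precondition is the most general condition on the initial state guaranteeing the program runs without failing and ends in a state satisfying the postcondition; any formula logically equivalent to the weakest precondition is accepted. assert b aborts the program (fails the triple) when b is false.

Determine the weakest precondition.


Working backward. After the program, 3*b ≥ 9 ∧ h = -7 must hold.
Then branch requires 4*v = 8 ∧ 3*b ≥ 9 ∧ h = -7; else branch requires 9*v ≥ 15 ∧ r = -7.
Before the if: ((3*r + v = 8 ∧ v ≠ -2) → (4*v = 8 ∧ 3*b ≥ 9 ∧ h = -7)) ∧ ((¬(3*r + v = 8 ∧ v ≠ -2)) → (9*v ≥ 15 ∧ r = -7))
Before r := 2*r - 3: ((6*r + v = 17 ∧ v ≠ -2) → (4*v = 8 ∧ 3*b ≥ 9 ∧ h = -7)) ∧ ((¬(6*r + v = 17 ∧ v ≠ -2)) → (9*v ≥ 15 ∧ 2*r = -4))
Answer: WP = ((6*r + v = 17 ∧ v ≠ -2) → (4*v = 8 ∧ 3*b ≥ 9 ∧ h = -7)) ∧ ((¬(6*r + v = 17 ∧ v ≠ -2)) → (9*v ≥ 15 ∧ 2*r = -4))


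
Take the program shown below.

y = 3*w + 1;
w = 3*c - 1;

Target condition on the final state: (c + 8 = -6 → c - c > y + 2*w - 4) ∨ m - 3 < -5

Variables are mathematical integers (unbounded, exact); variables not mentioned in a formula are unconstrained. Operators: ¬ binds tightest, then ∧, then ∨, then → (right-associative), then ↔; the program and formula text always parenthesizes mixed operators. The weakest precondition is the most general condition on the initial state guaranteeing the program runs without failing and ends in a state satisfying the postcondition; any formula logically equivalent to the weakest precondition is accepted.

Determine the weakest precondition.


Working backward. After the program, the postcondition (c + 8 = -6 → c - c > y + 2*w - 4) ∨ m - 3 < -5 must hold; in canonical form it is (c = -14 → 2*w + y < 4) ∨ m < -2.
Before w := 3*c - 1: (c = -14 → 6*c + y < 6) ∨ m < -2
Before y := 3*w + 1: (c = -14 → 6*c + 3*w < 5) ∨ m < -2
Answer: WP = (c = -14 → 6*c + 3*w < 5) ∨ m < -2


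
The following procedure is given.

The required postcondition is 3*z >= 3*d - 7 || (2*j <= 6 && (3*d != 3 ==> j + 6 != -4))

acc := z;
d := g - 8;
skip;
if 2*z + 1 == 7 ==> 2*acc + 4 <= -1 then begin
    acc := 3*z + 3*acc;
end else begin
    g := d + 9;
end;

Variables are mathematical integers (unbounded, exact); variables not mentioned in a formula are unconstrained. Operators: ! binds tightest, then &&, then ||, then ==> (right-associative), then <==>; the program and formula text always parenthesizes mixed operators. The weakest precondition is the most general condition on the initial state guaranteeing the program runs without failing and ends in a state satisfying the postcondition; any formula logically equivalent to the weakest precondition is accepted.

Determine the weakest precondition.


Working backward. After the program, the postcondition 3*z >= 3*d - 7 || (2*j <= 6 && (3*d != 3 ==> j + 6 != -4)) must hold; in canonical form it is 3*z >= 3*d - 7 || (2*j <= 6 && (3*d != 3 ==> j != -10)).
Then branch requires 3*z >= 3*d - 7 || (2*j <= 6 && (3*d != 3 ==> j != -10)); else branch requires 3*z >= 3*d - 7 || (2*j <= 6 && (3*d != 3 ==> j != -10)).
Before the if: ((2*z == 6 ==> 2*acc <= -5) ==> (3*z >= 3*d - 7 || (2*j <= 6 && (3*d != 3 ==> j != -10)))) && ((!(2*z == 6 ==> 2*acc <= -5)) ==> (3*z >= 3*d - 7 || (2*j <= 6 && (3*d != 3 ==> j != -10))))
Before skip: ((2*z == 6 ==> 2*acc <= -5) ==> (3*z >= 3*d - 7 || (2*j <= 6 && (3*d != 3 ==> j != -10)))) && ((!(2*z == 6 ==> 2*acc <= -5)) ==> (3*z >= 3*d - 7 || (2*j <= 6 && (3*d != 3 ==> j != -10))))
Before d := g - 8: ((2*z == 6 ==> 2*acc <= -5) ==> (3*z >= 3*g - 31 || (2*j <= 6 && (3*g != 27 ==> j != -10)))) && ((!(2*z == 6 ==> 2*acc <= -5)) ==> (3*z >= 3*g - 31 || (2*j <= 6 && (3*g != 27 ==> j != -10))))
Before acc := z: ((2*z == 6 ==> 2*z <= -5) ==> (3*z >= 3*g - 31 || (2*j <= 6 && (3*g != 27 ==> j != -10)))) && ((!(2*z == 6 ==> 2*z <= -5)) ==> (3*z >= 3*g - 31 || (2*j <= 6 && (3*g != 27 ==> j != -10))))
Answer: WP = ((2*z == 6 ==> 2*z <= -5) ==> (3*z >= 3*g - 31 || (2*j <= 6 && (3*g != 27 ==> j != -10)))) && ((!(2*z == 6 ==> 2*z <= -5)) ==> (3*z >= 3*g - 31 || (2*j <= 6 && (3*g != 27 ==> j != -10))))


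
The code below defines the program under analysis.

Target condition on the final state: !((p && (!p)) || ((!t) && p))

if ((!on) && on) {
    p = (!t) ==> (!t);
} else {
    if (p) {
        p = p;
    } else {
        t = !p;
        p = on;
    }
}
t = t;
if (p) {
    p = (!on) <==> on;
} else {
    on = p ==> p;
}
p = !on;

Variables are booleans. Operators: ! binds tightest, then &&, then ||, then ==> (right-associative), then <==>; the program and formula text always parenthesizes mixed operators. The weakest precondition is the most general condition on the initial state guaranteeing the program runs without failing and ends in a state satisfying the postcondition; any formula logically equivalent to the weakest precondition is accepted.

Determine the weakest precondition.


Working backward. After the program, the postcondition !((p && (!p)) || ((!t) && p)) must hold; in canonical form it is !((!t) && p).
Before p := !on: !((!t) && (!on))
Then branch requires !((!t) && (!on)); else branch requires true.
Before the if: p ==> (!((!t) && (!on)))
Before t := t: p ==> (!((!t) && (!on)))
Then branch requires !((!t) && (!on)); else branch requires (p ==> (p ==> (!((!t) && (!on))))) && ((!p) ==> (on ==> (!(p && (!on))))).
Before the if: (p ==> (p ==> (!((!t) && (!on))))) && ((!p) ==> (on ==> (!(p && (!on)))))
Answer: WP = (p ==> (p ==> (!((!t) && (!on))))) && ((!p) ==> (on ==> (!(p && (!on)))))


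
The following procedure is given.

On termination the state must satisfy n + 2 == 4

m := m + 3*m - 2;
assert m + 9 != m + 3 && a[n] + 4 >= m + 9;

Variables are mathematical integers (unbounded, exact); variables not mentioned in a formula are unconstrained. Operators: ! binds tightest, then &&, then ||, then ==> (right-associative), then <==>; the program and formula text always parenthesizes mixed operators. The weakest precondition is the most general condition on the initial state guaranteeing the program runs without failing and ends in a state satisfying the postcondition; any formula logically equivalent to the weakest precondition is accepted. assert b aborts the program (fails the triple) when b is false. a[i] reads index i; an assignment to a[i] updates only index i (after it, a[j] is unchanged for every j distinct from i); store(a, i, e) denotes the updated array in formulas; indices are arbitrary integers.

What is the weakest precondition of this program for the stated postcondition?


Working backward. After the program, the postcondition n + 2 == 4 must hold; in canonical form it is n == 2.
Before assert m + 9 != m + 3 && a[n] + 4 >= m + 9: a[n] >= m + 5 && n == 2
Before m := m + 3*m - 2: a[n] >= 4*m + 3 && n == 2
Answer: WP = a[n] >= 4*m + 3 && n == 2


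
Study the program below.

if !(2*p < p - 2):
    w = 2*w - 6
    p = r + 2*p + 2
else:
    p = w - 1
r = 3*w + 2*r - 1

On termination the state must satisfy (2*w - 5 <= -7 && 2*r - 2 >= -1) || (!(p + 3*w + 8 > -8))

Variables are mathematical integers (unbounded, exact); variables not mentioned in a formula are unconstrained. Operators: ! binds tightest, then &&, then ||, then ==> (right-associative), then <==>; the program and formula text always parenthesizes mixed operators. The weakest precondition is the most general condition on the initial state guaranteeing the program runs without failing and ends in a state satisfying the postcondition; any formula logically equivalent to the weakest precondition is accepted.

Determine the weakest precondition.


Working backward. After the program, the postcondition (2*w - 5 <= -7 && 2*r - 2 >= -1) || (!(p + 3*w + 8 > -8)) must hold; in canonical form it is (2*w <= -2 && 2*r >= 1) || (!(p + 3*w > -16)).
Before r := 3*w + 2*r - 1: (2*w <= -2 && 4*r + 6*w >= 3) || (!(p + 3*w > -16))
Then branch requires (4*w <= 10 && 4*r + 12*w >= 39) || (!(2*p + r + 6*w > 0)); else branch requires (2*w <= -2 && 4*r + 6*w >= 3) || (!(4*w > -15)).
Before the if: ((!(p < -2)) ==> ((4*w <= 10 && 4*r + 12*w >= 39) || (!(2*p + r + 6*w > 0)))) && (p < -2 ==> ((2*w <= -2 && 4*r + 6*w >= 3) || (!(4*w > -15))))
Answer: WP = ((!(p < -2)) ==> ((4*w <= 10 && 4*r + 12*w >= 39) || (!(2*p + r + 6*w > 0)))) && (p < -2 ==> ((2*w <= -2 && 4*r + 6*w >= 3) || (!(4*w > -15))))


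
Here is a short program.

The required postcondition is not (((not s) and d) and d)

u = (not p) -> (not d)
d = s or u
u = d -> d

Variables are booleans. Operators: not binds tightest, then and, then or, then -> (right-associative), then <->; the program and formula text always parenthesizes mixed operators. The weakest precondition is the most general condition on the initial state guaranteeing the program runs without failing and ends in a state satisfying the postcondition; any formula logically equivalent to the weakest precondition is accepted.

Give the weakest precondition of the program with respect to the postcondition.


Working backward. After the program, the postcondition not (((not s) and d) and d) must hold; in canonical form it is not ((not s) and d).
Before u := d -> d: not ((not s) and d)
Before d := s or u: not ((not s) and (s or u))
Before u := (not p) -> (not d): not ((not s) and (s or ((not p) -> (not d))))
Answer: WP = not ((not s) and (s or ((not p) -> (not d))))


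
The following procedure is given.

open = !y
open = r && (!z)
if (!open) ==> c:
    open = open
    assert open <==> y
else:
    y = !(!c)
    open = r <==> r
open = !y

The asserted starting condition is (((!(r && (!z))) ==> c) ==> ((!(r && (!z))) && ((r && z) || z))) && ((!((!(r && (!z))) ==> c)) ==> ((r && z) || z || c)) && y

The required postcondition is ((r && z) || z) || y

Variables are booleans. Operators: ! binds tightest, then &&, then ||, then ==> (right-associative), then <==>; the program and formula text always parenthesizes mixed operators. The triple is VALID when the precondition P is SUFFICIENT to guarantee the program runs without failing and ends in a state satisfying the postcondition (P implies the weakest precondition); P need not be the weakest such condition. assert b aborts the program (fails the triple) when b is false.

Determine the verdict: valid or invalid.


Working backward. After the program, the postcondition ((r && z) || z) || y must hold; in canonical form it is (r && z) || z || y.
Before open := !y: (r && z) || z || y
Then branch requires (open <==> y) && ((r && z) || z || y); else branch requires (r && z) || z || c.
Before the if: (((!open) ==> c) ==> ((open <==> y) && ((r && z) || z || y))) && ((!((!open) ==> c)) ==> ((r && z) || z || c))
Before open := r && (!z): (((!(r && (!z))) ==> c) ==> (((r && (!z)) <==> y) && ((r && z) || z || y))) && ((!((!(r && (!z))) ==> c)) ==> ((r && z) || z || c))
Before open := !y: (((!(r && (!z))) ==> c) ==> (((r && (!z)) <==> y) && ((r && z) || z || y))) && ((!((!(r && (!z))) ==> c)) ==> ((r && z) || z || c))
The weakest precondition is (((!(r && (!z))) ==> c) ==> (((r && (!z)) <==> y) && ((r && z) || z || y))) && ((!((!(r && (!z))) ==> c)) ==> ((r && z) || z || c)).
Check whether (((!(r && (!z))) ==> c) ==> ((!(r && (!z))) && ((r && z) || z))) && ((!((!(r && (!z))) ==> c)) ==> ((r && z) || z || c)) && y implies it.
Countermodel: at the initial state c = true, r = false, y = true, z = true, the precondition holds but the weakest precondition fails.
Answer: invalid


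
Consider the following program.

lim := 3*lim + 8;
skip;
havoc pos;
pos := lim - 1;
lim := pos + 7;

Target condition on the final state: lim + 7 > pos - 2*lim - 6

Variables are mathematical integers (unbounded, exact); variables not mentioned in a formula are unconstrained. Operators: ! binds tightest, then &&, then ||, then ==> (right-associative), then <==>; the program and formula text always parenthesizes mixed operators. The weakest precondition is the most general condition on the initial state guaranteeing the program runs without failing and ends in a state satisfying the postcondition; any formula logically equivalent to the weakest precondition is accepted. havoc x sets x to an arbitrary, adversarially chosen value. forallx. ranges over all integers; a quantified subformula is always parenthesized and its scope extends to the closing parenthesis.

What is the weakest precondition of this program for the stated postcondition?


Working backward. After the program, the postcondition lim + 7 > pos - 2*lim - 6 must hold; in canonical form it is 3*lim > pos - 13.
Before lim := pos + 7: 2*pos > -34
Before pos := lim - 1: 2*lim > -32
Before havoc pos: 2*lim > -32
Before skip: 2*lim > -32
Before lim := 3*lim + 8: 6*lim > -48
Answer: WP = 6*lim > -48


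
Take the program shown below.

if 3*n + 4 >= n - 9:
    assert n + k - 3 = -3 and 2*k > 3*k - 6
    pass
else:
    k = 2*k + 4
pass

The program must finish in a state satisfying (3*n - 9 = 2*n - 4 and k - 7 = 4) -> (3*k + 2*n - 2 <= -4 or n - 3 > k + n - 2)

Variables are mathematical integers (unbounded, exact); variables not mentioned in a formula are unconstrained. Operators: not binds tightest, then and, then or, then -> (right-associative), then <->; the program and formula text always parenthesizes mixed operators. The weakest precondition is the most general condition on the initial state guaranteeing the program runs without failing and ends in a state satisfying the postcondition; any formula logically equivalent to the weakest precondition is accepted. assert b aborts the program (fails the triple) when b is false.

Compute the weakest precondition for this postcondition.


Working backward. After the program, the postcondition (3*n - 9 = 2*n - 4 and k - 7 = 4) -> (3*k + 2*n - 2 <= -4 or n - 3 > k + n - 2) must hold; in canonical form it is (n = 5 and k = 11) -> (3*k + 2*n <= -2 or k < -1).
Before skip: (n = 5 and k = 11) -> (3*k + 2*n <= -2 or k < -1)
Then branch requires k + n = 0 and k < 6 and ((n = 5 and k = 11) -> (3*k + 2*n <= -2 or k < -1)); else branch requires (n = 5 and 2*k = 7) -> (6*k + 2*n <= -14 or 2*k < -5).
Before the if: (2*n >= -13 -> (k + n = 0 and k < 6 and ((n = 5 and k = 11) -> (3*k + 2*n <= -2 or k < -1)))) and ((not (2*n >= -13)) -> ((n = 5 and 2*k = 7) -> (6*k + 2*n <= -14 or 2*k < -5)))
Answer: WP = (2*n >= -13 -> (k + n = 0 and k < 6 and ((n = 5 and k = 11) -> (3*k + 2*n <= -2 or k < -1)))) and ((not (2*n >= -13)) -> ((n = 5 and 2*k = 7) -> (6*k + 2*n <= -14 or 2*k < -5)))


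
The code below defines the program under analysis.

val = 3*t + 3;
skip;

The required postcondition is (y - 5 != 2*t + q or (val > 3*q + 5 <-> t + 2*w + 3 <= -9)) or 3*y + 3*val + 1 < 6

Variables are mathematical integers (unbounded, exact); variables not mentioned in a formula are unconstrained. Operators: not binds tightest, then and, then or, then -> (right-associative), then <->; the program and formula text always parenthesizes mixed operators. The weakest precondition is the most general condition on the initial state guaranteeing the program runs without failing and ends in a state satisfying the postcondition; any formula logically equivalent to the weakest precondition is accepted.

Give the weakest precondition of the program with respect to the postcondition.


Working backward. After the program, the postcondition (y - 5 != 2*t + q or (val > 3*q + 5 <-> t + 2*w + 3 <= -9)) or 3*y + 3*val + 1 < 6 must hold; in canonical form it is y != q + 2*t + 5 or (val > 3*q + 5 <-> t + 2*w <= -12) or 3*val + 3*y < 5.
Before skip: y != q + 2*t + 5 or (val > 3*q + 5 <-> t + 2*w <= -12) or 3*val + 3*y < 5
Before val := 3*t + 3: y != q + 2*t + 5 or (3*t > 3*q + 2 <-> t + 2*w <= -12) or 9*t + 3*y < -4
Answer: WP = y != q + 2*t + 5 or (3*t > 3*q + 2 <-> t + 2*w <= -12) or 9*t + 3*y < -4


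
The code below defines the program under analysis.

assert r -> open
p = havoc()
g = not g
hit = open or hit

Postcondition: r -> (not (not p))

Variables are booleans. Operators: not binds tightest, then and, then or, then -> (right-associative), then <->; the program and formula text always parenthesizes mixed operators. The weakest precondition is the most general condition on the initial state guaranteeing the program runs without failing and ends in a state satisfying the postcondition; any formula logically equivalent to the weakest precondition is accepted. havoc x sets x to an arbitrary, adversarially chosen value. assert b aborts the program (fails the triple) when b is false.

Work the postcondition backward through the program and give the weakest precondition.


Working backward. After the program, the postcondition r -> (not (not p)) must hold; in canonical form it is r -> p.
Before hit := open or hit: r -> p
Before g := not g: r -> p
Before havoc p: not r
Before assert r -> open: (r -> open) and (not r)
Answer: WP = (r -> open) and (not r)


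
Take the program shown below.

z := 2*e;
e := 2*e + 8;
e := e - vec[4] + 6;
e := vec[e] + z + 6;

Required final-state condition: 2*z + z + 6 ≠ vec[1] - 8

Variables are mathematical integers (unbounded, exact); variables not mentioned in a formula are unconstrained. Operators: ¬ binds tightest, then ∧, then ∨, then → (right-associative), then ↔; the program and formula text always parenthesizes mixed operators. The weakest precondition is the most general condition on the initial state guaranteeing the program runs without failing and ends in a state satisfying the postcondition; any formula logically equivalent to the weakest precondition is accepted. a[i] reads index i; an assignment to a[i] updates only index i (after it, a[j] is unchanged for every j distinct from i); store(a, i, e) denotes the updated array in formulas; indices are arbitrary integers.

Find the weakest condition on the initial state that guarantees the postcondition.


Working backward. After the program, the postcondition 2*z + z + 6 ≠ vec[1] - 8 must hold; in canonical form it is 3*z ≠ vec[1] - 14.
Before e := vec[e] + z + 6: 3*z ≠ vec[1] - 14
Before e := e - vec[4] + 6: 3*z ≠ vec[1] - 14
Before e := 2*e + 8: 3*z ≠ vec[1] - 14
Before z := 2*e: 6*e ≠ vec[1] - 14
Answer: WP = 6*e ≠ vec[1] - 14


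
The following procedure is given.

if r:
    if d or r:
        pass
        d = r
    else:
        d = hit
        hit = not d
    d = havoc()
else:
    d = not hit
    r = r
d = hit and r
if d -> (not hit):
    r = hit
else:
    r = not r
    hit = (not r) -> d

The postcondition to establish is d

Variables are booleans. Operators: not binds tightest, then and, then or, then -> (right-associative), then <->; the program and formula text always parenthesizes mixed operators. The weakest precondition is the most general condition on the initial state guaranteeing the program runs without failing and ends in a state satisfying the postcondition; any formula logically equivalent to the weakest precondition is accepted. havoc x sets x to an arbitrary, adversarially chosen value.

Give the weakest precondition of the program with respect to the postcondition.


Working backward. After the program, d must hold.
Then branch requires d; else branch requires d.
Before the if: ((d -> (not hit)) -> d) and ((not (d -> (not hit))) -> d)
Before d := hit and r: (((hit and r) -> (not hit)) -> (hit and r)) and ((not ((hit and r) -> (not hit))) -> (hit and r))
Then branch requires ((d or r) -> ((((hit and r) -> (not hit)) -> (hit and r)) and ((not ((hit and r) -> (not hit))) -> (hit and r)))) and ((not (d or r)) -> (((((not hit) and r) -> hit) -> ((not hit) and r)) and ((not (((not hit) and r) -> hit)) -> ((not hit) and r)))); else branch requires (((hit and r) -> (not hit)) -> (hit and r)) and ((not ((hit and r) -> (not hit))) -> (hit and r)).
Before the if: (r -> (((d or r) -> ((((hit and r) -> (not hit)) -> (hit and r)) and ((not ((hit and r) -> (not hit))) -> (hit and r)))) and ((not (d or r)) -> (((((not hit) and r) -> hit) -> ((not hit) and r)) and ((not (((not hit) and r) -> hit)) -> ((not hit) and r)))))) and ((not r) -> ((((hit and r) -> (not hit)) -> (hit and r)) and ((not ((hit and r) -> (not hit))) -> (hit and r))))
Answer: WP = (r -> (((d or r) -> ((((hit and r) -> (not hit)) -> (hit and r)) and ((not ((hit and r) -> (not hit))) -> (hit and r)))) and ((not (d or r)) -> (((((not hit) and r) -> hit) -> ((not hit) and r)) and ((not (((not hit) and r) -> hit)) -> ((not hit) and r)))))) and ((not r) -> ((((hit and r) -> (not hit)) -> (hit and r)) and ((not ((hit and r) -> (not hit))) -> (hit and r))))


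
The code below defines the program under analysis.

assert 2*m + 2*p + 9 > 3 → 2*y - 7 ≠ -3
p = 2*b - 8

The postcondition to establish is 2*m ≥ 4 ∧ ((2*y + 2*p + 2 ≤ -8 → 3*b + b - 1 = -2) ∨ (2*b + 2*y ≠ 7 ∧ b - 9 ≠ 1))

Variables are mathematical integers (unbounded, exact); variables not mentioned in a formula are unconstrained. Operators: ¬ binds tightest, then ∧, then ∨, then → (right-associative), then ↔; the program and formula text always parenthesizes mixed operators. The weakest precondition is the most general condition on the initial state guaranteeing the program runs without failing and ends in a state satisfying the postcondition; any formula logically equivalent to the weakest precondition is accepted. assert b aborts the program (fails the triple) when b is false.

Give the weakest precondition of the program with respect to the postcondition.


Working backward. After the program, the postcondition 2*m ≥ 4 ∧ ((2*y + 2*p + 2 ≤ -8 → 3*b + b - 1 = -2) ∨ (2*b + 2*y ≠ 7 ∧ b - 9 ≠ 1)) must hold; in canonical form it is 2*m ≥ 4 ∧ ((2*p + 2*y ≤ -10 → 4*b = -1) ∨ (2*b + 2*y ≠ 7 ∧ b ≠ 10)).
Before p := 2*b - 8: 2*m ≥ 4 ∧ ((4*b + 2*y ≤ 6 → 4*b = -1) ∨ (2*b + 2*y ≠ 7 ∧ b ≠ 10))
Before assert 2*m + 2*p + 9 > 3 → 2*y - 7 ≠ -3: (2*m + 2*p > -6 → 2*y ≠ 4) ∧ 2*m ≥ 4 ∧ ((4*b + 2*y ≤ 6 → 4*b = -1) ∨ (2*b + 2*y ≠ 7 ∧ b ≠ 10))
Answer: WP = (2*m + 2*p > -6 → 2*y ≠ 4) ∧ 2*m ≥ 4 ∧ ((4*b + 2*y ≤ 6 → 4*b = -1) ∨ (2*b + 2*y ≠ 7 ∧ b ≠ 10))


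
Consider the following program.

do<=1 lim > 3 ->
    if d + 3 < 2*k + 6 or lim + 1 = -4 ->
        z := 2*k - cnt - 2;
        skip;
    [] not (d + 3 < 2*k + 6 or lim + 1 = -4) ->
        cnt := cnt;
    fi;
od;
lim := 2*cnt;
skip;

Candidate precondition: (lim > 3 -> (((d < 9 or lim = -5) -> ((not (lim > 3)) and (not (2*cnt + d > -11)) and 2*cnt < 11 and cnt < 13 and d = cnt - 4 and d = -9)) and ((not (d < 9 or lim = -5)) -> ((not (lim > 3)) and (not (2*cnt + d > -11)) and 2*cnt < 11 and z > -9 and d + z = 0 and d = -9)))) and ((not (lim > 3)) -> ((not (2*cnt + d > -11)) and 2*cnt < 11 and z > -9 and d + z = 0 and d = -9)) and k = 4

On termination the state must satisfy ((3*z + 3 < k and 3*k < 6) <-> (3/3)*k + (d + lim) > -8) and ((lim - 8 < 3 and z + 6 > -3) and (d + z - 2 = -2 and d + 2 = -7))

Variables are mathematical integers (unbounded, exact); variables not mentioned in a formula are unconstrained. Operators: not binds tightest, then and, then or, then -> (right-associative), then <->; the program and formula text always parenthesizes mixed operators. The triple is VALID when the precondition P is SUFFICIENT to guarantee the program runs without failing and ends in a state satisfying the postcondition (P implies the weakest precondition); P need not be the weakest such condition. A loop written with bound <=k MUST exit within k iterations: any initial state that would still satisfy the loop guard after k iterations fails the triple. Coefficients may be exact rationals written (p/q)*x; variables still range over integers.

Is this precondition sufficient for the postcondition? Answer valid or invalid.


Working backward. After the program, the postcondition ((3*z + 3 < k and 3*k < 6) <-> (3/3)*k + (d + lim) > -8) and ((lim - 8 < 3 and z + 6 > -3) and (d + z - 2 = -2 and d + 2 = -7)) must hold; in canonical form it is ((3*z < k - 3 and 3*k < 6) <-> d + k + lim > -8) and lim < 11 and z > -9 and d + z = 0 and d = -9.
Before skip: ((3*z < k - 3 and 3*k < 6) <-> d + k + lim > -8) and lim < 11 and z > -9 and d + z = 0 and d = -9
Before lim := 2*cnt: ((3*z < k - 3 and 3*k < 6) <-> 2*cnt + d + k > -8) and 2*cnt < 11 and z > -9 and d + z = 0 and d = -9
Before the loop (bound <=1), unroll the exhaustion recursion (WP_0 = exit-now case; WP_j = one more guarded iteration, up to j = 1):
  WP_0: (not (lim > 3)) and ((3*z < k - 3 and 3*k < 6) <-> 2*cnt + d + k > -8) and 2*cnt < 11 and z > -9 and d + z = 0 and d = -9
  WP_1: (lim > 3 -> (((d < 2*k + 3 or lim = -5) -> ((not (lim > 3)) and ((5*k < 3*cnt + 3 and 3*k < 6) <-> 2*cnt + d + k > -8) and 2*cnt < 11 and 2*k > cnt - 7 and d + 2*k = cnt + 2 and d = -9)) and ((not (d < 2*k + 3 or lim = -5)) -> ((not (lim > 3)) and ((3*z < k - 3 and 3*k < 6) <-> 2*cnt + d + k > -8) and 2*cnt < 11 and z > -9 and d + z = 0 and d = -9)))) and ((not (lim > 3)) -> (((3*z < k - 3 and 3*k < 6) <-> 2*cnt + d + k > -8) and 2*cnt < 11 and z > -9 and d + z = 0 and d = -9))
So before the loop: (lim > 3 -> (((d < 2*k + 3 or lim = -5) -> ((not (lim > 3)) and ((5*k < 3*cnt + 3 and 3*k < 6) <-> 2*cnt + d + k > -8) and 2*cnt < 11 and 2*k > cnt - 7 and d + 2*k = cnt + 2 and d = -9)) and ((not (d < 2*k + 3 or lim = -5)) -> ((not (lim > 3)) and ((3*z < k - 3 and 3*k < 6) <-> 2*cnt + d + k > -8) and 2*cnt < 11 and z > -9 and d + z = 0 and d = -9)))) and ((not (lim > 3)) -> (((3*z < k - 3 and 3*k < 6) <-> 2*cnt + d + k > -8) and 2*cnt < 11 and z > -9 and d + z = 0 and d = -9))
The weakest precondition is (lim > 3 -> (((d < 2*k + 3 or lim = -5) -> ((not (lim > 3)) and ((5*k < 3*cnt + 3 and 3*k < 6) <-> 2*cnt + d + k > -8) and 2*cnt < 11 and 2*k > cnt - 7 and d + 2*k = cnt + 2 and d = -9)) and ((not (d < 2*k + 3 or lim = -5)) -> ((not (lim > 3)) and ((3*z < k - 3 and 3*k < 6) <-> 2*cnt + d + k > -8) and 2*cnt < 11 and z > -9 and d + z = 0 and d = -9)))) and ((not (lim > 3)) -> (((3*z < k - 3 and 3*k < 6) <-> 2*cnt + d + k > -8) and 2*cnt < 11 and z > -9 and d + z = 0 and d = -9)).
Check whether (lim > 3 -> (((d < 9 or lim = -5) -> ((not (lim > 3)) and (not (2*cnt + d > -11)) and 2*cnt < 11 and cnt < 13 and d = cnt - 4 and d = -9)) and ((not (d < 9 or lim = -5)) -> ((not (lim > 3)) and (not (2*cnt + d > -11)) and 2*cnt < 11 and z > -9 and d + z = 0 and d = -9)))) and ((not (lim > 3)) -> ((not (2*cnt + d > -11)) and 2*cnt < 11 and z > -9 and d + z = 0 and d = -9)) and k = 4 implies it.
Countermodel: at the initial state cnt = -1, d = -9, k = 4, lim = 3, z = 9, the precondition holds but the weakest precondition fails.
Answer: invalid


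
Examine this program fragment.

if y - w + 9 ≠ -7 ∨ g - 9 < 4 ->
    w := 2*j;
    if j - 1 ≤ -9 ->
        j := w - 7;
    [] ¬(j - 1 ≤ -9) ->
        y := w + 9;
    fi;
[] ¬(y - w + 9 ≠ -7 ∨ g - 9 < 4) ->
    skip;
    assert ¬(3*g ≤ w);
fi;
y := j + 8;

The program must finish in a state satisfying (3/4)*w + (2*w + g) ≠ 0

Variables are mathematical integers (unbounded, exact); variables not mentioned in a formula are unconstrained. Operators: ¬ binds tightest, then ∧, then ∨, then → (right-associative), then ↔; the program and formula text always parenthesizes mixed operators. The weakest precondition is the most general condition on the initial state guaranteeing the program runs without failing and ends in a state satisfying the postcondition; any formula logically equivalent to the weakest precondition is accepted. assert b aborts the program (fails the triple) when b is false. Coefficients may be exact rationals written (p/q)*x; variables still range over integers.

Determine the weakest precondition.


Working backward. After the program, the postcondition (3/4)*w + (2*w + g) ≠ 0 must hold; in canonical form it is g + (11/4)*w ≠ 0.
Before y := j + 8: g + (11/4)*w ≠ 0
Then branch requires (j ≤ -8 → g + (11/2)*j ≠ 0) ∧ ((¬(j ≤ -8)) → g + (11/2)*j ≠ 0); else branch requires (¬(3*g ≤ w)) ∧ g + (11/4)*w ≠ 0.
Before the if: ((y ≠ w - 16 ∨ g < 13) → ((j ≤ -8 → g + (11/2)*j ≠ 0) ∧ ((¬(j ≤ -8)) → g + (11/2)*j ≠ 0))) ∧ ((¬(y ≠ w - 16 ∨ g < 13)) → ((¬(3*g ≤ w)) ∧ g + (11/4)*w ≠ 0))
Answer: WP = ((y ≠ w - 16 ∨ g < 13) → ((j ≤ -8 → g + (11/2)*j ≠ 0) ∧ ((¬(j ≤ -8)) → g + (11/2)*j ≠ 0))) ∧ ((¬(y ≠ w - 16 ∨ g < 13)) → ((¬(3*g ≤ w)) ∧ g + (11/4)*w ≠ 0))


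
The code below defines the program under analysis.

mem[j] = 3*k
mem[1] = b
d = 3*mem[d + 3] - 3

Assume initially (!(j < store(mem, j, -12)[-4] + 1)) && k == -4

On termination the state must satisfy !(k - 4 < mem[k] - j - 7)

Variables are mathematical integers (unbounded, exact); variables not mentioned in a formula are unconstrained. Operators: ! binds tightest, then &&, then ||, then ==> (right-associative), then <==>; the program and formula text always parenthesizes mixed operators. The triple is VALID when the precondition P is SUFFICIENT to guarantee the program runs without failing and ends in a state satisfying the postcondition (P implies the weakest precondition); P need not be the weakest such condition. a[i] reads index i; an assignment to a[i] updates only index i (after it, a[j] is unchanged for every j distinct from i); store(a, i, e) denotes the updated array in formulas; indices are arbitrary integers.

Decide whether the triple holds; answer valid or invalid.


Working backward. After the program, the postcondition !(k - 4 < mem[k] - j - 7) must hold; in canonical form it is !(j + k < mem[k] - 3).
Before d := 3*mem[d + 3] - 3: !(j + k < mem[k] - 3)
Before mem[1] := b: !(j + k < store(mem, 1, b)[k] - 3)
Before mem[j] := 3*k: !(j + k < store(store(mem, j, 3*k), 1, b)[k] - 3)
The weakest precondition is !(j + k < store(store(mem, j, 3*k), 1, b)[k] - 3).
Check whether (!(j < store(mem, j, -12)[-4] + 1)) && k == -4 implies it.
Every state satisfying the precondition satisfies the weakest precondition: the implication holds.
Answer: valid


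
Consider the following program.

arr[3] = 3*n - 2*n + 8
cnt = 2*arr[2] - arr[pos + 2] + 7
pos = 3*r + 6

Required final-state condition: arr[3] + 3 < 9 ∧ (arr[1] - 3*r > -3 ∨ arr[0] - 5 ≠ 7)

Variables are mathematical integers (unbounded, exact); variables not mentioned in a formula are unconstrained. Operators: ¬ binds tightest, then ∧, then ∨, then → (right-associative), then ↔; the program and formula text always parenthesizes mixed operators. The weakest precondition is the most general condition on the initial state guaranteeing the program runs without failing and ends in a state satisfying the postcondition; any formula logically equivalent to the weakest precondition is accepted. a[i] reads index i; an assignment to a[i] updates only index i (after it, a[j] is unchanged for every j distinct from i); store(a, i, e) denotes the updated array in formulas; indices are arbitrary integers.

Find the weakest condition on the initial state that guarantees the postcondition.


Working backward. After the program, the postcondition arr[3] + 3 < 9 ∧ (arr[1] - 3*r > -3 ∨ arr[0] - 5 ≠ 7) must hold; in canonical form it is arr[3] < 6 ∧ (arr[1] > 3*r - 3 ∨ arr[0] ≠ 12).
Before pos := 3*r + 6: arr[3] < 6 ∧ (arr[1] > 3*r - 3 ∨ arr[0] ≠ 12)
Before cnt := 2*arr[2] - arr[pos + 2] + 7: arr[3] < 6 ∧ (arr[1] > 3*r - 3 ∨ arr[0] ≠ 12)
Before arr[3] := 3*n - 2*n + 8: n < -2 ∧ (arr[1] > 3*r - 3 ∨ arr[0] ≠ 12)
Answer: WP = n < -2 ∧ (arr[1] > 3*r - 3 ∨ arr[0] ≠ 12)


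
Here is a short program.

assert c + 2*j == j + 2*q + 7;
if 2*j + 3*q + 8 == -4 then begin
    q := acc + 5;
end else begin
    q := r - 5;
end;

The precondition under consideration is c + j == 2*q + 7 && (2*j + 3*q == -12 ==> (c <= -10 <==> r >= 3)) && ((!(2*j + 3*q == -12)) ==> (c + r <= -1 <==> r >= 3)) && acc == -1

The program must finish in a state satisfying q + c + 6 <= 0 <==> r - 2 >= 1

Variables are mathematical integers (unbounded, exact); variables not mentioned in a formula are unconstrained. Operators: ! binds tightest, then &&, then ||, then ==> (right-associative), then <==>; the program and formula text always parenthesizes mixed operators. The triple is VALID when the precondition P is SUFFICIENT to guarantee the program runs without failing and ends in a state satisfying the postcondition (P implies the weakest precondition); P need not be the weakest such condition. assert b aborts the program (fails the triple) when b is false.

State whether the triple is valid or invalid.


Working backward. After the program, the postcondition q + c + 6 <= 0 <==> r - 2 >= 1 must hold; in canonical form it is c + q <= -6 <==> r >= 3.
Then branch requires acc + c <= -11 <==> r >= 3; else branch requires c + r <= -1 <==> r >= 3.
Before the if: (2*j + 3*q == -12 ==> (acc + c <= -11 <==> r >= 3)) && ((!(2*j + 3*q == -12)) ==> (c + r <= -1 <==> r >= 3))
Before assert c + 2*j == j + 2*q + 7: c + j == 2*q + 7 && (2*j + 3*q == -12 ==> (acc + c <= -11 <==> r >= 3)) && ((!(2*j + 3*q == -12)) ==> (c + r <= -1 <==> r >= 3))
The weakest precondition is c + j == 2*q + 7 && (2*j + 3*q == -12 ==> (acc + c <= -11 <==> r >= 3)) && ((!(2*j + 3*q == -12)) ==> (c + r <= -1 <==> r >= 3)).
Check whether c + j == 2*q + 7 && (2*j + 3*q == -12 ==> (c <= -10 <==> r >= 3)) && ((!(2*j + 3*q == -12)) ==> (c + r <= -1 <==> r >= 3)) && acc == -1 implies it.
Every state satisfying the precondition satisfies the weakest precondition: the implication holds.
Answer: valid


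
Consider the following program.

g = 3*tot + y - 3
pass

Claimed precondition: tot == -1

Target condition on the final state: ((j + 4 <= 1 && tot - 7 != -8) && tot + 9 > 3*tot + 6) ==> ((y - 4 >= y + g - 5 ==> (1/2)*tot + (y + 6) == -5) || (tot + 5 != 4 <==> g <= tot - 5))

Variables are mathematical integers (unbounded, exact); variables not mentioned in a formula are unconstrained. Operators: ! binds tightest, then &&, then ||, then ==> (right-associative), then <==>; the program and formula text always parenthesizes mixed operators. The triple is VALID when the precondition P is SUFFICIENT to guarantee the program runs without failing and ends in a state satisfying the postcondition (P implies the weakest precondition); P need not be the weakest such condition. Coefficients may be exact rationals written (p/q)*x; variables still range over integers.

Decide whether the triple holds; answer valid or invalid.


Working backward. After the program, the postcondition ((j + 4 <= 1 && tot - 7 != -8) && tot + 9 > 3*tot + 6) ==> ((y - 4 >= y + g - 5 ==> (1/2)*tot + (y + 6) == -5) || (tot + 5 != 4 <==> g <= tot - 5)) must hold; in canonical form it is (j <= -3 && tot != -1 && 2*tot < 3) ==> ((g <= 1 ==> (1/2)*tot + y == -11) || (tot != -1 <==> g <= tot - 5)).
Before skip: (j <= -3 && tot != -1 && 2*tot < 3) ==> ((g <= 1 ==> (1/2)*tot + y == -11) || (tot != -1 <==> g <= tot - 5))
Before g := 3*tot + y - 3: (j <= -3 && tot != -1 && 2*tot < 3) ==> ((3*tot + y <= 4 ==> (1/2)*tot + y == -11) || (tot != -1 <==> 2*tot + y <= -2))
The weakest precondition is (j <= -3 && tot != -1 && 2*tot < 3) ==> ((3*tot + y <= 4 ==> (1/2)*tot + y == -11) || (tot != -1 <==> 2*tot + y <= -2)).
Check whether tot == -1 implies it.
Every state satisfying the precondition satisfies the weakest precondition: the implication holds.
Answer: valid


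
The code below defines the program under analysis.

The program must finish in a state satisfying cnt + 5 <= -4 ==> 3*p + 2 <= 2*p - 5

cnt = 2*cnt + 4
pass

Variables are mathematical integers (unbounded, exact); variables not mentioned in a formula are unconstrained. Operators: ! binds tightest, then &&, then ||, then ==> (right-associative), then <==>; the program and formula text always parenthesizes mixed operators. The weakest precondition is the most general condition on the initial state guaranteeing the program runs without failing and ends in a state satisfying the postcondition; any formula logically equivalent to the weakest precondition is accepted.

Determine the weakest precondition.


Working backward. After the program, the postcondition cnt + 5 <= -4 ==> 3*p + 2 <= 2*p - 5 must hold; in canonical form it is cnt <= -9 ==> p <= -7.
Before skip: cnt <= -9 ==> p <= -7
Before cnt := 2*cnt + 4: 2*cnt <= -13 ==> p <= -7
Answer: WP = 2*cnt <= -13 ==> p <= -7


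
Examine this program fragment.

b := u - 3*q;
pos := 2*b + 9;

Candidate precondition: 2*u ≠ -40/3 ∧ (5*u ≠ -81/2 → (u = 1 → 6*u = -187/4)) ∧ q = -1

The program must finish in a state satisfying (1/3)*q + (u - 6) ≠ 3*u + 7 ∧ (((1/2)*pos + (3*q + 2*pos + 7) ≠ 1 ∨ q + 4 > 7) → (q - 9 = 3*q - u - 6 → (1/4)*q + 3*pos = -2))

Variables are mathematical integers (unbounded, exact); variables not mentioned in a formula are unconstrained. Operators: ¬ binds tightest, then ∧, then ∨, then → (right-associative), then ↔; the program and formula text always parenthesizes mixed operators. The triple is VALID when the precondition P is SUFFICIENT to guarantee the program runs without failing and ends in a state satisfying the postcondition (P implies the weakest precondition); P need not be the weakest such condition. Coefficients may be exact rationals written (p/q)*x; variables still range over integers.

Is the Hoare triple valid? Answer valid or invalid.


Working backward. After the program, the postcondition (1/3)*q + (u - 6) ≠ 3*u + 7 ∧ (((1/2)*pos + (3*q + 2*pos + 7) ≠ 1 ∨ q + 4 > 7) → (q - 9 = 3*q - u - 6 → (1/4)*q + 3*pos = -2)) must hold; in canonical form it is (1/3)*q ≠ 2*u + 13 ∧ (((5/2)*pos + 3*q ≠ -6 ∨ q > 3) → (u = 2*q + 3 → 3*pos + (1/4)*q = -2)).
Before pos := 2*b + 9: (1/3)*q ≠ 2*u + 13 ∧ ((5*b + 3*q ≠ -57/2 ∨ q > 3) → (u = 2*q + 3 → 6*b + (1/4)*q = -29))
Before b := u - 3*q: (1/3)*q ≠ 2*u + 13 ∧ ((5*u ≠ 12*q - 57/2 ∨ q > 3) → (u = 2*q + 3 → 6*u = (71/4)*q - 29))
The weakest precondition is (1/3)*q ≠ 2*u + 13 ∧ ((5*u ≠ 12*q - 57/2 ∨ q > 3) → (u = 2*q + 3 → 6*u = (71/4)*q - 29)).
Check whether 2*u ≠ -40/3 ∧ (5*u ≠ -81/2 → (u = 1 → 6*u = -187/4)) ∧ q = -1 implies it.
Every state satisfying the precondition satisfies the weakest precondition: the implication holds.
Answer: valid


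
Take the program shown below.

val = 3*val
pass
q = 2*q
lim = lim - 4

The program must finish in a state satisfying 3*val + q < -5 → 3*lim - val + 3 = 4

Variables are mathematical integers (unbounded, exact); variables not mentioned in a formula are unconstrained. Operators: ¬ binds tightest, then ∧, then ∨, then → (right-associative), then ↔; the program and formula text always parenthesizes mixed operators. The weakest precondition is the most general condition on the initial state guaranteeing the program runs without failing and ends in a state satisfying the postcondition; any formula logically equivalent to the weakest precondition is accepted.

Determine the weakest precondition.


Working backward. After the program, the postcondition 3*val + q < -5 → 3*lim - val + 3 = 4 must hold; in canonical form it is q + 3*val < -5 → 3*lim = val + 1.
Before lim := lim - 4: q + 3*val < -5 → 3*lim = val + 13
Before q := 2*q: 2*q + 3*val < -5 → 3*lim = val + 13
Before skip: 2*q + 3*val < -5 → 3*lim = val + 13
Before val := 3*val: 2*q + 9*val < -5 → 3*lim = 3*val + 13
Answer: WP = 2*q + 9*val < -5 → 3*lim = 3*val + 13


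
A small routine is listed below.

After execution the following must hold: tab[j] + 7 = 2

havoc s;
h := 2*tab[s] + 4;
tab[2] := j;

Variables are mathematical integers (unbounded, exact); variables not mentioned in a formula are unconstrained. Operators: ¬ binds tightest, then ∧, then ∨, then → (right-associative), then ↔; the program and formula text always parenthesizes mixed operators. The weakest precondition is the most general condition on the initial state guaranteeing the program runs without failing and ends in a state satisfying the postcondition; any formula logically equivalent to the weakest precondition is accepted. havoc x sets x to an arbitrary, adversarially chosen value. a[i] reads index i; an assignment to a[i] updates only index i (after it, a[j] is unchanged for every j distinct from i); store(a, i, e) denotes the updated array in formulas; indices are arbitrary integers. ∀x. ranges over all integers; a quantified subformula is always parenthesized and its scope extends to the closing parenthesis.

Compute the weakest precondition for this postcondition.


Working backward. After the program, the postcondition tab[j] + 7 = 2 must hold; in canonical form it is tab[j] = -5.
Before tab[2] := j: store(tab, 2, j)[j] = -5
Before h := 2*tab[s] + 4: store(tab, 2, j)[j] = -5
Before havoc s: store(tab, 2, j)[j] = -5
Answer: WP = store(tab, 2, j)[j] = -5
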